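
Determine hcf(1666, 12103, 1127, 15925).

49

gcd(1666, 12103): 12103 = 7·1666 + 441; 1666 = 3·441 + 343; 441 = 1·343 + 98; 343 = 3·98 + 49; 98 = 2·49 + 0 → 49
gcd(49, 1127): 1127 = 23·49 + 0 → 49
gcd(49, 15925): 15925 = 325·49 + 0 → 49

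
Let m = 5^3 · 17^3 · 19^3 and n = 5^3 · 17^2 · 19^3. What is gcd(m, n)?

min exponent per shared prime: 5^3 · 17^2 · 19^3 = 247781375

247781375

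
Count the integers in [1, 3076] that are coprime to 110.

1118

Prime factors of 110: 2, 5, 11. Count integers ≤ 3076 divisible by none of them.
By inclusion–exclusion: 3076 − ⌊3076/2⌋ − ⌊3076/5⌋ − ⌊3076/11⌋ + ⌊3076/10⌋ + ⌊3076/22⌋ + ⌊3076/55⌋ − ⌊3076/110⌋ = 1118.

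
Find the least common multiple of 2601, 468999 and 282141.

4249065749139

2601 = 3² · 17²; 468999 = 3² · 31 · 41²; 282141 = 3² · 23 · 29 · 47
lcm takes max exponent of each prime: 3² · 17² · 23 · 29 · 31 · 41² · 47 = 4249065749139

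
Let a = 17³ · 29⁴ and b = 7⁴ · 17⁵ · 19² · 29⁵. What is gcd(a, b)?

3474871553

min exponent per shared prime: 17³ · 29⁴ = 3474871553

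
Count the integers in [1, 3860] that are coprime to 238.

1556

238 = 2·7·17. Inclusion–exclusion on these primes:
3860 − ⌊3860/2⌋ − ⌊3860/7⌋ − ⌊3860/17⌋ + ⌊3860/14⌋ + ⌊3860/34⌋ + ⌊3860/119⌋ − ⌊3860/238⌋ = 1556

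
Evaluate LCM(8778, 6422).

1483482

8778 = 2 · 3 · 7 · 11 · 19; 6422 = 2 · 13² · 19
max exponents: 2 · 3 · 7 · 11 · 13² · 19 = 1483482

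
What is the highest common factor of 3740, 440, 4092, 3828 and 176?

44

3740 = 2² · 5 · 11 · 17; 440 = 2³ · 5 · 11; 4092 = 2² · 3 · 11 · 31; 3828 = 2² · 3 · 11 · 29; 176 = 2⁴ · 11
gcd takes min exponent of each prime: 2² · 11 = 44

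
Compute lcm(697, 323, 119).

697 = 17 · 41; 323 = 17 · 19; 119 = 7 · 17
lcm takes max exponent of each prime: 7 · 17 · 19 · 41 = 92701

92701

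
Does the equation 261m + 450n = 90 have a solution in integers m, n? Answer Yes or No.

gcd(261, 450): 450 = 1·261 + 189; 261 = 1·189 + 72; 189 = 2·72 + 45; 72 = 1·45 + 27; 45 = 1·27 + 18; 27 = 1·18 + 9; 18 = 2·9 + 0 → 9
9 divides 90, so a solution exists.

Yes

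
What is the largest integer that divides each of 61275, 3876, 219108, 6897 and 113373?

gcd(61275, 3876): 61275 = 15·3876 + 3135; 3876 = 1·3135 + 741; 3135 = 4·741 + 171; 741 = 4·171 + 57; 171 = 3·57 + 0 → 57
gcd(57, 219108): 219108 = 3844·57 + 0 → 57
gcd(57, 6897): 6897 = 121·57 + 0 → 57
gcd(57, 113373): 113373 = 1989·57 + 0 → 57

57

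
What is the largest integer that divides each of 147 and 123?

Euclid: 147 = 1·123 + 24; 123 = 5·24 + 3; 24 = 8·3 + 0. Last nonzero remainder: 3.

3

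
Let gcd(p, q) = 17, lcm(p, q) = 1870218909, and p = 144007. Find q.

Using pq = gcd(p,q)·lcm(p,q) = 17·1870218909 = 31793721453, we get q = 31793721453/144007 = 220779.

220779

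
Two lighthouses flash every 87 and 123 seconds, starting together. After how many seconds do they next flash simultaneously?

87 = 3 · 29; 123 = 3 · 41
max exponents: 3 · 29 · 41 = 3567

3567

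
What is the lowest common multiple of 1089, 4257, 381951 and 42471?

77504351067

1089 = 3² · 11²; 4257 = 3² · 11 · 43; 381951 = 3² · 31 · 37²; 42471 = 3³ · 11² · 13
lcm takes max exponent of each prime: 3³ · 11² · 13 · 31 · 37² · 43 = 77504351067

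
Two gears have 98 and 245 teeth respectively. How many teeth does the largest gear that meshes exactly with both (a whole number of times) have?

49

Euclid: 245 = 2·98 + 49; 98 = 2·49 + 0. Last nonzero remainder: 49.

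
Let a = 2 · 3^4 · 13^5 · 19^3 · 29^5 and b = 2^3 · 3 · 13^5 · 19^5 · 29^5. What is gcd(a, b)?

313414297362968178

min exponent per shared prime: 2 · 3 · 13^5 · 19^3 · 29^5 = 313414297362968178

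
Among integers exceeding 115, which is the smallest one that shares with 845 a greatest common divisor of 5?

Multiples of 5 above 115: 5·24, 5·25, … . Need the cofactor coprime to 845/5 = 169.
Checking s = 24, 25, … the first with gcd(s, 169) = 1 is s = 24, giving 120.

120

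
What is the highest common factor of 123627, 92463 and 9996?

147

123627 = 3 · 7² · 29²; 92463 = 3 · 7² · 17 · 37; 9996 = 2² · 3 · 7² · 17
gcd takes min exponent of each prime: 3 · 7² = 147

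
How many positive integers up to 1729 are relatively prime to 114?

Prime factors of 114: 2, 3, 19. Count integers ≤ 1729 divisible by none of them.
By inclusion–exclusion: 1729 − ⌊1729/2⌋ − ⌊1729/3⌋ − ⌊1729/19⌋ + ⌊1729/6⌋ + ⌊1729/38⌋ + ⌊1729/57⌋ − ⌊1729/114⌋ = 546.

546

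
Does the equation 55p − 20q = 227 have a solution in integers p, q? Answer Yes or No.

No

gcd(55, 20): 55 = 2·20 + 15; 20 = 1·15 + 5; 15 = 3·5 + 0 → 5
5 does not divide 227, so a solution does not exist.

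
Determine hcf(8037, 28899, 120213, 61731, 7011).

171

gcd(8037, 28899): 28899 = 3·8037 + 4788; 8037 = 1·4788 + 3249; 4788 = 1·3249 + 1539; 3249 = 2·1539 + 171; 1539 = 9·171 + 0 → 171
gcd(171, 120213): 120213 = 703·171 + 0 → 171
gcd(171, 61731): 61731 = 361·171 + 0 → 171
gcd(171, 7011): 7011 = 41·171 + 0 → 171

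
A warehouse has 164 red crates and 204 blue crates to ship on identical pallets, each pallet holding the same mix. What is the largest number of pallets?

Euclid: 204 = 1·164 + 40; 164 = 4·40 + 4; 40 = 10·4 + 0. Last nonzero remainder: 4.

4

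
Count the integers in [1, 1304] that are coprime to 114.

Prime factors of 114: 2, 3, 19. Count integers ≤ 1304 divisible by none of them.
By inclusion–exclusion: 1304 − ⌊1304/2⌋ − ⌊1304/3⌋ − ⌊1304/19⌋ + ⌊1304/6⌋ + ⌊1304/38⌋ + ⌊1304/57⌋ − ⌊1304/114⌋ = 412.

412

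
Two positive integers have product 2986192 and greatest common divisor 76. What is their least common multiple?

39292

For any two positive integers, gcd × lcm equals their product. Hence lcm = 2986192 / 76 = 39292.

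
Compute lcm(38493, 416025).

1779338925

gcd first: 416025 = 10·38493 + 31095; 38493 = 1·31095 + 7398; 31095 = 4·7398 + 1503; 7398 = 4·1503 + 1386; 1503 = 1·1386 + 117; 1386 = 11·117 + 99; 117 = 1·99 + 18; 99 = 5·18 + 9; 18 = 2·9 + 0 → gcd = 9
lcm = 38493·416025/gcd = 16014050325/9 = 1779338925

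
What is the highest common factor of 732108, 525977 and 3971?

361

732108 = 2² · 3 · 13² · 19²; 525977 = 19² · 31 · 47; 3971 = 11 · 19²
gcd takes min exponent of each prime: 19² = 361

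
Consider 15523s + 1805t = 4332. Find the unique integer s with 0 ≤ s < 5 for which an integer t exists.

Reduce mod 1805: 15523s ≡ 4332 (mod 1805). With g = gcd(15523, 1805) = 361 dividing 4332, divide through: 43s ≡ 12 (mod 5).
Since gcd(43, 5) = 1, s ≡ 12·(43)⁻¹ ≡ 4 (mod 5). Smallest non-negative: 4.

4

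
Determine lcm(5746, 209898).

3568266

gcd first: 209898 = 36·5746 + 3042; 5746 = 1·3042 + 2704; 3042 = 1·2704 + 338; 2704 = 8·338 + 0 → gcd = 338
lcm = 5746·209898/gcd = 1206073908/338 = 3568266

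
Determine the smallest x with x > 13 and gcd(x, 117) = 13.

117 = 13·9. Any x with gcd(x, 117) = 13 is a multiple of 13, say 13s, with s coprime to 9.
Need s > 13/13, so s ≥ 2. First s ≥ 2 with gcd(s, 9) = 1 is s = 2. Thus x = 13·2 = 26.

26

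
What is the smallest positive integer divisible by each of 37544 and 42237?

gcd first: 42237 = 1·37544 + 4693; 37544 = 8·4693 + 0 → gcd = 4693
lcm = 37544·42237/gcd = 1585745928/4693 = 337896

337896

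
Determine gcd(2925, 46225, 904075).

25

gcd(2925, 46225): 46225 = 15·2925 + 2350; 2925 = 1·2350 + 575; 2350 = 4·575 + 50; 575 = 11·50 + 25; 50 = 2·25 + 0 → 25
gcd(25, 904075): 904075 = 36163·25 + 0 → 25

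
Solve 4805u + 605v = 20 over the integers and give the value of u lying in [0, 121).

34

gcd(4805, 605) = 5 (Euclid: 4805 = 7·605 + 570; 605 = 1·570 + 35; 570 = 16·35 + 10; 35 = 3·10 + 5; 10 = 2·5 + 0), and 5 | 20.
Extended Euclid: 4805·(-52) + 605·(413) = 5. Scale by 4: u₀ = -208.
General solution u = u₀ + 121t; reducing mod 121 gives u = 34 (and v = -270).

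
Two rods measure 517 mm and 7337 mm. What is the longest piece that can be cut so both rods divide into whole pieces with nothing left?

517 = 11 · 47
7337 = 11 · 23 · 29
Common: 11 = 11

11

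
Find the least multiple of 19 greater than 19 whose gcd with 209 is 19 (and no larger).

38

209 = 19·11. Any m with gcd(m, 209) = 19 is a multiple of 19, say 19s, with s coprime to 11.
Need s > 19/19, so s ≥ 2. First s ≥ 2 with gcd(s, 11) = 1 is s = 2. Thus m = 19·2 = 38.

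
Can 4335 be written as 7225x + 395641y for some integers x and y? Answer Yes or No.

Yes

By Bézout, 7225x + 395641y = 4335 has integer solutions iff gcd(7225, 395641) | 4335.
Euclid: 395641 = 54·7225 + 5491; 7225 = 1·5491 + 1734; 5491 = 3·1734 + 289; 1734 = 6·289 + 0. gcd = 289; 4335 mod 289 = 0. Yes.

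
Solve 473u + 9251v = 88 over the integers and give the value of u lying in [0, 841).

Euclid: 9251 = 19·473 + 264; 473 = 1·264 + 209; 264 = 1·209 + 55; 209 = 3·55 + 44; 55 = 1·44 + 11; 44 = 4·11 + 0 → gcd = 11; 88 = 11·8.
Back-substitution yields 473·(-176) + 9251·(9) = 11, so one solution is u = -176·8 = -1408, v = 9·8 = 72.
Solutions in u differ by 9251/11 = 841; the one in [0, 841) is -1408 mod 841 = 274.

274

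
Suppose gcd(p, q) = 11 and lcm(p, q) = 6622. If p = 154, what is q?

Using pq = gcd(p,q)·lcm(p,q) = 11·6622 = 72842, we get q = 72842/154 = 473.

473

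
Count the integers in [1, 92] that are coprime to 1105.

Prime factors of 1105: 5, 13, 17. Count integers ≤ 92 divisible by none of them.
By inclusion–exclusion: 92 − ⌊92/5⌋ − ⌊92/13⌋ − ⌊92/17⌋ + ⌊92/65⌋ + ⌊92/85⌋ + ⌊92/221⌋ − ⌊92/1105⌋ = 64.

64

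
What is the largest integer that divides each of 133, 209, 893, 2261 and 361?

gcd(133, 209): 209 = 1·133 + 76; 133 = 1·76 + 57; 76 = 1·57 + 19; 57 = 3·19 + 0 → 19
gcd(19, 893): 893 = 47·19 + 0 → 19
gcd(19, 2261): 2261 = 119·19 + 0 → 19
gcd(19, 361): 361 = 19·19 + 0 → 19

19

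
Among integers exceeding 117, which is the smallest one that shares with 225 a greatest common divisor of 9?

126

Multiples of 9 above 117: 9·14, 9·15, … . Need the cofactor coprime to 225/9 = 25.
Checking s = 14, 15, … the first with gcd(s, 25) = 1 is s = 14, giving 126.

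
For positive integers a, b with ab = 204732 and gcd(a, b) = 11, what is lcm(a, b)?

18612

For any two positive integers, gcd × lcm equals their product. Hence lcm = 204732 / 11 = 18612.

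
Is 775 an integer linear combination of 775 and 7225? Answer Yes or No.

Yes

gcd(775, 7225): 7225 = 9·775 + 250; 775 = 3·250 + 25; 250 = 10·25 + 0 → 25
25 divides 775, so a solution exists.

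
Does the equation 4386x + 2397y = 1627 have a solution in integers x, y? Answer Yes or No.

No

gcd(4386, 2397): 4386 = 1·2397 + 1989; 2397 = 1·1989 + 408; 1989 = 4·408 + 357; 408 = 1·357 + 51; 357 = 7·51 + 0 → 51
51 does not divide 1627, so a solution does not exist.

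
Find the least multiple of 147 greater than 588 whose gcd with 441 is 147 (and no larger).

735

441 = 147·3. Any t with gcd(t, 441) = 147 is a multiple of 147, say 147s, with s coprime to 3.
Need s > 588/147, so s ≥ 5. First s ≥ 5 with gcd(s, 3) = 1 is s = 5. Thus t = 147·5 = 735.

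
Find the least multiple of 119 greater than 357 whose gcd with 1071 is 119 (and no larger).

1071 = 119·9. Any x with gcd(x, 1071) = 119 is a multiple of 119, say 119s, with s coprime to 9.
Need s > 357/119, so s ≥ 4. First s ≥ 4 with gcd(s, 9) = 1 is s = 4. Thus x = 119·4 = 476.

476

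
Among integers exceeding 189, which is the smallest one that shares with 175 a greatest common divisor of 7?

196

gcd(x, 175) = 7 forces 7 | x; write x = 7s. Then gcd(7s, 7·25) = 7·gcd(s, 25), so need gcd(s, 25) = 1.
7s > 189 gives s ≥ 28. The least s ≥ 28 coprime to 25 is 28, so x = 7·28 = 196.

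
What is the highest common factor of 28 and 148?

Euclid: 148 = 5·28 + 8; 28 = 3·8 + 4; 8 = 2·4 + 0. Last nonzero remainder: 4.

4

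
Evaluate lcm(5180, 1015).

150220

5180 = 2² · 5 · 7 · 37; 1015 = 5 · 7 · 29
max exponents: 2² · 5 · 7 · 29 · 37 = 150220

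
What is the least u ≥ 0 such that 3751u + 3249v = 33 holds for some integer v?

Euclid: 3751 = 1·3249 + 502; 3249 = 6·502 + 237; 502 = 2·237 + 28; 237 = 8·28 + 13; 28 = 2·13 + 2; 13 = 6·2 + 1; 2 = 2·1 + 0 → gcd = 1; 33 = 1·33.
Back-substitution yields 3751·(-1508) + 3249·(1741) = 1, so one solution is u = -1508·33 = -49764, v = 1741·33 = 57453.
Solutions in u differ by 3249/1 = 3249; the one in [0, 3249) is -49764 mod 3249 = 2220.

2220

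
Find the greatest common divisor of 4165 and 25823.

4165 = 5 · 7² · 17
25823 = 7² · 17 · 31
Common: 7² · 17 = 833

833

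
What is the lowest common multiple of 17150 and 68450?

gcd first: 68450 = 3·17150 + 17000; 17150 = 1·17000 + 150; 17000 = 113·150 + 50; 150 = 3·50 + 0 → gcd = 50
lcm = 17150·68450/gcd = 1173917500/50 = 23478350

23478350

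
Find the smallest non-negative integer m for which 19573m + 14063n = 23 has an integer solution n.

12427

Euclid: 19573 = 1·14063 + 5510; 14063 = 2·5510 + 3043; 5510 = 1·3043 + 2467; 3043 = 1·2467 + 576; 2467 = 4·576 + 163; 576 = 3·163 + 87; 163 = 1·87 + 76; 87 = 1·76 + 11; 76 = 6·11 + 10; 11 = 1·10 + 1; 10 = 10·1 + 0 → gcd = 1; 23 = 1·23.
Back-substitution yields 19573·(-1294) + 14063·(1801) = 1, so one solution is m = -1294·23 = -29762, n = 1801·23 = 41423.
Solutions in m differ by 14063/1 = 14063; the one in [0, 14063) is -29762 mod 14063 = 12427.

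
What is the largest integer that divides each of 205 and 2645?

5

Euclid: 2645 = 12·205 + 185; 205 = 1·185 + 20; 185 = 9·20 + 5; 20 = 4·5 + 0. Last nonzero remainder: 5.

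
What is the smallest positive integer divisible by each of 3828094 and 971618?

6435026014

gcd first: 3828094 = 3·971618 + 913240; 971618 = 1·913240 + 58378; 913240 = 15·58378 + 37570; 58378 = 1·37570 + 20808; 37570 = 1·20808 + 16762; 20808 = 1·16762 + 4046; 16762 = 4·4046 + 578; 4046 = 7·578 + 0 → gcd = 578
lcm = 3828094·971618/gcd = 3719445036092/578 = 6435026014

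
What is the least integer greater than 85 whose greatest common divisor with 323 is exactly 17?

102

Multiples of 17 above 85: 17·6, 17·7, … . Need the cofactor coprime to 323/17 = 19.
Checking s = 6, 7, … the first with gcd(s, 19) = 1 is s = 6, giving 102.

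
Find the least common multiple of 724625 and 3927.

724625 = 5³ · 11 · 17 · 31; 3927 = 3 · 7 · 11 · 17
max exponents: 3 · 5³ · 7 · 11 · 17 · 31 = 15217125

15217125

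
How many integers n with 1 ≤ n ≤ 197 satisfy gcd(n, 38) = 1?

38 = 2·19. Inclusion–exclusion on these primes:
197 − ⌊197/2⌋ − ⌊197/19⌋ + ⌊197/38⌋ = 94

94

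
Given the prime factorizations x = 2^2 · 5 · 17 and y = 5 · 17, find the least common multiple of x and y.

340

max exponent per prime: 2^2 · 5 · 17 = 340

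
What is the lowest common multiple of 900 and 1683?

168300

900 = 2² · 3² · 5²; 1683 = 3² · 11 · 17
max exponents: 2² · 3² · 5² · 11 · 17 = 168300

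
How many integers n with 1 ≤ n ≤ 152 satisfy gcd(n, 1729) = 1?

114

Prime factors of 1729: 7, 13, 19. Count integers ≤ 152 divisible by none of them.
By inclusion–exclusion: 152 − ⌊152/7⌋ − ⌊152/13⌋ − ⌊152/19⌋ + ⌊152/91⌋ + ⌊152/133⌋ + ⌊152/247⌋ − ⌊152/1729⌋ = 114.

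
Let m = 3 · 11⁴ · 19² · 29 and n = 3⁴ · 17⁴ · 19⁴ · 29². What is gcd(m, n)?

31407

min exponent per shared prime: 3 · 19² · 29 = 31407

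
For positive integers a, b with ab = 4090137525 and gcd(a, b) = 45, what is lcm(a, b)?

Since gcd(a,b)·lcm(a,b) = ab, lcm = 4090137525/45 = 90891945.

90891945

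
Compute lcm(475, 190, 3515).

lcm(475, 190) = 475·190/gcd = 90250/95 = 950
lcm(950, 3515) = 950·3515/gcd = 3339250/95 = 35150

35150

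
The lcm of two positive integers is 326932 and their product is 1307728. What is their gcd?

4

From gcd × lcm = mn: gcd = 1307728 / 326932 = 4.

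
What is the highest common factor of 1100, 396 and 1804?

gcd(1100, 396): 1100 = 2·396 + 308; 396 = 1·308 + 88; 308 = 3·88 + 44; 88 = 2·44 + 0 → 44
gcd(44, 1804): 1804 = 41·44 + 0 → 44

44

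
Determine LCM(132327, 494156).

386924148

gcd first: 494156 = 3·132327 + 97175; 132327 = 1·97175 + 35152; 97175 = 2·35152 + 26871; 35152 = 1·26871 + 8281; 26871 = 3·8281 + 2028; 8281 = 4·2028 + 169; 2028 = 12·169 + 0 → gcd = 169
lcm = 132327·494156/gcd = 65390181012/169 = 386924148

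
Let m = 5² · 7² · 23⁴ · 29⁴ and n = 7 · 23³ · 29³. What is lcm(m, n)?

242459622343225

max exponent per prime: 5² · 7² · 23⁴ · 29⁴ = 242459622343225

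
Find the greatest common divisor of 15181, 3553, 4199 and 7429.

323

15181 = 17 · 19 · 47; 3553 = 11 · 17 · 19; 4199 = 13 · 17 · 19; 7429 = 17 · 19 · 23
gcd takes min exponent of each prime: 17 · 19 = 323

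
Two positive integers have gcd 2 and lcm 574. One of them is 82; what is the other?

14

a·b = gcd·lcm = 2·574 = 1148, so b = 1148/82 = 14.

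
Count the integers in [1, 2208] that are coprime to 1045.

1522

1045 = 5·11·19. Inclusion–exclusion on these primes:
2208 − ⌊2208/5⌋ − ⌊2208/11⌋ − ⌊2208/19⌋ + ⌊2208/55⌋ + ⌊2208/95⌋ + ⌊2208/209⌋ − ⌊2208/1045⌋ = 1522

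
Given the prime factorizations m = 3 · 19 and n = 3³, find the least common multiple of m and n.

513

max exponent per prime: 3³ · 19 = 513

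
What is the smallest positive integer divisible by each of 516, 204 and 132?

96492

516 = 2² · 3 · 43; 204 = 2² · 3 · 17; 132 = 2² · 3 · 11
lcm takes max exponent of each prime: 2² · 3 · 11 · 17 · 43 = 96492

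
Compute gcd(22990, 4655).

95

22990 = 2 · 5 · 11² · 19
4655 = 5 · 7² · 19
Common: 5 · 19 = 95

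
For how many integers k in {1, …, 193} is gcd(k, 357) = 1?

104

357 = 3·7·17. Inclusion–exclusion on these primes:
193 − ⌊193/3⌋ − ⌊193/7⌋ − ⌊193/17⌋ + ⌊193/21⌋ + ⌊193/51⌋ + ⌊193/119⌋ − ⌊193/357⌋ = 104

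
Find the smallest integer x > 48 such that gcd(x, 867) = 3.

54

Multiples of 3 above 48: 3·17, 3·18, … . Need the cofactor coprime to 867/3 = 289.
Checking s = 17, 18, … the first with gcd(s, 289) = 1 is s = 18, giving 54.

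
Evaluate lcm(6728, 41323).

278021144

6728 = 2³ · 29²; 41323 = 31² · 43
max exponents: 2³ · 29² · 31² · 43 = 278021144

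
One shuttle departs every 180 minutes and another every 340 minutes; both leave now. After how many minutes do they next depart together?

3060

gcd first: 340 = 1·180 + 160; 180 = 1·160 + 20; 160 = 8·20 + 0 → gcd = 20
lcm = 180·340/gcd = 61200/20 = 3060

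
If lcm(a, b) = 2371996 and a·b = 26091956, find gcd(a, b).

11

From gcd × lcm = ab: gcd = 26091956 / 2371996 = 11.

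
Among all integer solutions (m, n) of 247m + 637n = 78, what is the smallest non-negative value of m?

gcd(247, 637) = 13 (Euclid: 637 = 2·247 + 143; 247 = 1·143 + 104; 143 = 1·104 + 39; 104 = 2·39 + 26; 39 = 1·26 + 13; 26 = 2·13 + 0), and 13 | 78.
Extended Euclid: 247·(-18) + 637·(7) = 13. Scale by 6: m₀ = -108.
General solution m = m₀ + 49t; reducing mod 49 gives m = 39 (and n = -15).

39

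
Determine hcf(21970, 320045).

5

Euclid: 320045 = 14·21970 + 12465; 21970 = 1·12465 + 9505; 12465 = 1·9505 + 2960; 9505 = 3·2960 + 625; 2960 = 4·625 + 460; 625 = 1·460 + 165; 460 = 2·165 + 130; 165 = 1·130 + 35; 130 = 3·35 + 25; 35 = 1·25 + 10; 25 = 2·10 + 5; 10 = 2·5 + 0. Last nonzero remainder: 5.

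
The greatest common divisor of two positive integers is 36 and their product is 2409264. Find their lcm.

gcd·lcm = product, so lcm = 2409264/36 = 66924.

66924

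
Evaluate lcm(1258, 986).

36482

gcd first: 1258 = 1·986 + 272; 986 = 3·272 + 170; 272 = 1·170 + 102; 170 = 1·102 + 68; 102 = 1·68 + 34; 68 = 2·34 + 0 → gcd = 34
lcm = 1258·986/gcd = 1240388/34 = 36482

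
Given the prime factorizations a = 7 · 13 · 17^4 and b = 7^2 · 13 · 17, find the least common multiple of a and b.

max exponent per prime: 7^2 · 13 · 17^4 = 53202877

53202877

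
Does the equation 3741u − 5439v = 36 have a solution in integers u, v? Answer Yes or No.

Yes

By Bézout, 3741u − 5439v = 36 has integer solutions iff gcd(3741, 5439) | 36.
Euclid: 5439 = 1·3741 + 1698; 3741 = 2·1698 + 345; 1698 = 4·345 + 318; 345 = 1·318 + 27; 318 = 11·27 + 21; 27 = 1·21 + 6; 21 = 3·6 + 3; 6 = 2·3 + 0. gcd = 3; 36 mod 3 = 0. Yes.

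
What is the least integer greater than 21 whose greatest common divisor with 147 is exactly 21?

42

Multiples of 21 above 21: 21·2, 21·3, … . Need the cofactor coprime to 147/21 = 7.
Checking s = 2, 3, … the first with gcd(s, 7) = 1 is s = 2, giving 42.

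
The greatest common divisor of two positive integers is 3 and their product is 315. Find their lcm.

Since gcd(p,q)·lcm(p,q) = pq, lcm = 315/3 = 105.

105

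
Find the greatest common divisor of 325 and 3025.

Euclid: 3025 = 9·325 + 100; 325 = 3·100 + 25; 100 = 4·25 + 0. Last nonzero remainder: 25.

25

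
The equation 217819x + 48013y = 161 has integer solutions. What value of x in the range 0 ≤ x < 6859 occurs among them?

41

Euclid: 217819 = 4·48013 + 25767; 48013 = 1·25767 + 22246; 25767 = 1·22246 + 3521; 22246 = 6·3521 + 1120; 3521 = 3·1120 + 161; 1120 = 6·161 + 154; 161 = 1·154 + 7; 154 = 22·7 + 0 → gcd = 7; 161 = 7·23.
Back-substitution yields 217819·(300) + 48013·(-1361) = 7, so one solution is x = 300·23 = 6900, y = -1361·23 = -31303.
Solutions in x differ by 48013/7 = 6859; the one in [0, 6859) is 6900 mod 6859 = 41.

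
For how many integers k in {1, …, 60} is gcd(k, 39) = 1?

39 = 3·13. Inclusion–exclusion on these primes:
60 − ⌊60/3⌋ − ⌊60/13⌋ + ⌊60/39⌋ = 37

37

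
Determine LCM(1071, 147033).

1071 = 3² · 7 · 17; 147033 = 3² · 17 · 31²
max exponents: 3² · 7 · 17 · 31² = 1029231

1029231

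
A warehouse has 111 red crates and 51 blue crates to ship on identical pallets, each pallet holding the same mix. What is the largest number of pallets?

Euclid: 111 = 2·51 + 9; 51 = 5·9 + 6; 9 = 1·6 + 3; 6 = 2·3 + 0. Last nonzero remainder: 3.

3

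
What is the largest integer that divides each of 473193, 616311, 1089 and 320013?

gcd(473193, 616311): 616311 = 1·473193 + 143118; 473193 = 3·143118 + 43839; 143118 = 3·43839 + 11601; 43839 = 3·11601 + 9036; 11601 = 1·9036 + 2565; 9036 = 3·2565 + 1341; 2565 = 1·1341 + 1224; 1341 = 1·1224 + 117; 1224 = 10·117 + 54; 117 = 2·54 + 9; 54 = 6·9 + 0 → 9
gcd(9, 1089): 1089 = 121·9 + 0 → 9
gcd(9, 320013): 320013 = 35557·9 + 0 → 9

9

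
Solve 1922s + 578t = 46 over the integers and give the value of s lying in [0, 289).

114

Reduce mod 578: 1922s ≡ 46 (mod 578). With g = gcd(1922, 578) = 2 dividing 46, divide through: 961s ≡ 23 (mod 289).
Since gcd(961, 289) = 1, s ≡ 23·(961)⁻¹ ≡ 114 (mod 289). Smallest non-negative: 114.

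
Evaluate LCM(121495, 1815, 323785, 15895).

6821254036905

lcm(121495, 1815) = 121495·1815/gcd = 220513425/55 = 4009335
lcm(4009335, 323785) = 4009335·323785/gcd = 1298162532975/55 = 23602955145
lcm(23602955145, 15895) = 23602955145·15895/gcd = 375168972029775/55 = 6821254036905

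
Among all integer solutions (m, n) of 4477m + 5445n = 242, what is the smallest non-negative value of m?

Reduce mod 5445: 4477m ≡ 242 (mod 5445). With g = gcd(4477, 5445) = 121 dividing 242, divide through: 37m ≡ 2 (mod 45).
Since gcd(37, 45) = 1, m ≡ 2·(37)⁻¹ ≡ 11 (mod 45). Smallest non-negative: 11.

11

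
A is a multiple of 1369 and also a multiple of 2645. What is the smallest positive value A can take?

1369 = 37²; 2645 = 5 · 23²
max exponents: 5 · 23² · 37² = 3621005

3621005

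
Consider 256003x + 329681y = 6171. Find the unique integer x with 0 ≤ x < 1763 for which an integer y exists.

1660

Euclid: 329681 = 1·256003 + 73678; 256003 = 3·73678 + 34969; 73678 = 2·34969 + 3740; 34969 = 9·3740 + 1309; 3740 = 2·1309 + 1122; 1309 = 1·1122 + 187; 1122 = 6·187 + 0 → gcd = 187; 6171 = 187·33.
Back-substitution yields 256003·(264) + 329681·(-205) = 187, so one solution is x = 264·33 = 8712, y = -205·33 = -6765.
Solutions in x differ by 329681/187 = 1763; the one in [0, 1763) is 8712 mod 1763 = 1660.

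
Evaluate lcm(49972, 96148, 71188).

126493174132

49972 = 2² · 13 · 31²; 96148 = 2² · 13 · 43²; 71188 = 2² · 13 · 37²
lcm takes max exponent of each prime: 2² · 13 · 31² · 37² · 43² = 126493174132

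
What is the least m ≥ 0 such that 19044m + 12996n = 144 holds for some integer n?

Reduce mod 12996: 19044m ≡ 144 (mod 12996). With g = gcd(19044, 12996) = 36 dividing 144, divide through: 529m ≡ 4 (mod 361).
Since gcd(529, 361) = 1, m ≡ 4·(529)⁻¹ ≡ 43 (mod 361). Smallest non-negative: 43.

43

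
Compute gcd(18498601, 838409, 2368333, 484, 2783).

gcd(18498601, 838409): 18498601 = 22·838409 + 53603; 838409 = 15·53603 + 34364; 53603 = 1·34364 + 19239; 34364 = 1·19239 + 15125; 19239 = 1·15125 + 4114; 15125 = 3·4114 + 2783; 4114 = 1·2783 + 1331; 2783 = 2·1331 + 121; 1331 = 11·121 + 0 → 121
gcd(121, 2368333): 2368333 = 19573·121 + 0 → 121
gcd(121, 484): 484 = 4·121 + 0 → 121
gcd(121, 2783): 2783 = 23·121 + 0 → 121

121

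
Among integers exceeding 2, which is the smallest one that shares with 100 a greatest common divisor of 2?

Multiples of 2 above 2: 2·2, 2·3, … . Need the cofactor coprime to 100/2 = 50.
Checking s = 2, 3, … the first with gcd(s, 50) = 1 is s = 3, giving 6.

6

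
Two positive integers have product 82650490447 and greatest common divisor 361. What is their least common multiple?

Since gcd(a,b)·lcm(a,b) = ab, lcm = 82650490447/361 = 228948727.

228948727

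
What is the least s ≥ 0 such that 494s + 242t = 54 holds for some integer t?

78

Euclid: 494 = 2·242 + 10; 242 = 24·10 + 2; 10 = 5·2 + 0 → gcd = 2; 54 = 2·27.
Back-substitution yields 494·(-24) + 242·(49) = 2, so one solution is s = -24·27 = -648, t = 49·27 = 1323.
Solutions in s differ by 242/2 = 121; the one in [0, 121) is -648 mod 121 = 78.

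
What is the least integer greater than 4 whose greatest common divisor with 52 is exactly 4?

8

52 = 4·13. Any k with gcd(k, 52) = 4 is a multiple of 4, say 4s, with s coprime to 13.
Need s > 4/4, so s ≥ 2. First s ≥ 2 with gcd(s, 13) = 1 is s = 2. Thus k = 4·2 = 8.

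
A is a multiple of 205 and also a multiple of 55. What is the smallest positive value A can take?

2255

205 = 5 · 41; 55 = 5 · 11
max exponents: 5 · 11 · 41 = 2255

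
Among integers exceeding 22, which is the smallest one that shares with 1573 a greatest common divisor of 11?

33

1573 = 11·143. Any t with gcd(t, 1573) = 11 is a multiple of 11, say 11s, with s coprime to 143.
Need s > 22/11, so s ≥ 3. First s ≥ 3 with gcd(s, 143) = 1 is s = 3. Thus t = 11·3 = 33.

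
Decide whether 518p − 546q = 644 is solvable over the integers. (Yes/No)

By Bézout, 518p − 546q = 644 has integer solutions iff gcd(518, 546) | 644.
Euclid: 546 = 1·518 + 28; 518 = 18·28 + 14; 28 = 2·14 + 0. gcd = 14; 644 mod 14 = 0. Yes.

Yes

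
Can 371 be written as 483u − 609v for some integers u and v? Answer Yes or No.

By Bézout, 483u − 609v = 371 has integer solutions iff gcd(483, 609) | 371.
Euclid: 609 = 1·483 + 126; 483 = 3·126 + 105; 126 = 1·105 + 21; 105 = 5·21 + 0. gcd = 21; 371 mod 21 = 14. No.

No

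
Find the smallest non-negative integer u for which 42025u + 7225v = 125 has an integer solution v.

278

Euclid: 42025 = 5·7225 + 5900; 7225 = 1·5900 + 1325; 5900 = 4·1325 + 600; 1325 = 2·600 + 125; 600 = 4·125 + 100; 125 = 1·100 + 25; 100 = 4·25 + 0 → gcd = 25; 125 = 25·5.
Back-substitution yields 42025·(-60) + 7225·(349) = 25, so one solution is u = -60·5 = -300, v = 349·5 = 1745.
Solutions in u differ by 7225/25 = 289; the one in [0, 289) is -300 mod 289 = 278.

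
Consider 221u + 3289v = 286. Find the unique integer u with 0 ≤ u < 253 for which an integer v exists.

gcd(221, 3289) = 13 (Euclid: 3289 = 14·221 + 195; 221 = 1·195 + 26; 195 = 7·26 + 13; 26 = 2·13 + 0), and 13 | 286.
Extended Euclid: 221·(-119) + 3289·(8) = 13. Scale by 22: u₀ = -2618.
General solution u = u₀ + 253t; reducing mod 253 gives u = 165 (and v = -11).

165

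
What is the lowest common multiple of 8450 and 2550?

430950

gcd first: 8450 = 3·2550 + 800; 2550 = 3·800 + 150; 800 = 5·150 + 50; 150 = 3·50 + 0 → gcd = 50
lcm = 8450·2550/gcd = 21547500/50 = 430950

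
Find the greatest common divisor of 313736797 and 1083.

361

Euclid: 313736797 = 289692·1083 + 361; 1083 = 3·361 + 0. Last nonzero remainder: 361.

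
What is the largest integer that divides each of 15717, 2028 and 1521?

507

gcd(15717, 2028): 15717 = 7·2028 + 1521; 2028 = 1·1521 + 507; 1521 = 3·507 + 0 → 507
gcd(507, 1521): 1521 = 3·507 + 0 → 507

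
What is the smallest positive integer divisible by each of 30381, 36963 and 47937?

314806737141

lcm(30381, 36963) = 30381·36963/gcd = 1122972903/3 = 374324301
lcm(374324301, 47937) = 374324301·47937/gcd = 17943984017037/57 = 314806737141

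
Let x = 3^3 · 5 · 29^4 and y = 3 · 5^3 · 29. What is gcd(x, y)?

min exponent per shared prime: 3 · 5 · 29 = 435

435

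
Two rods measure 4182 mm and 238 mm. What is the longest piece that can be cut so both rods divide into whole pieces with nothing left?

Euclid: 4182 = 17·238 + 136; 238 = 1·136 + 102; 136 = 1·102 + 34; 102 = 3·34 + 0. Last nonzero remainder: 34.

34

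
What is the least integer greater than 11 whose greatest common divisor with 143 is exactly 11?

143 = 11·13. Any x with gcd(x, 143) = 11 is a multiple of 11, say 11s, with s coprime to 13.
Need s > 11/11, so s ≥ 2. First s ≥ 2 with gcd(s, 13) = 1 is s = 2. Thus x = 11·2 = 22.

22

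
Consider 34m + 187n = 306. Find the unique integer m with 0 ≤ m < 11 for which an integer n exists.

Reduce mod 187: 34m ≡ 306 (mod 187). With g = gcd(34, 187) = 17 dividing 306, divide through: 2m ≡ 18 (mod 11).
Since gcd(2, 11) = 1, m ≡ 18·(2)⁻¹ ≡ 9 (mod 11). Smallest non-negative: 9.

9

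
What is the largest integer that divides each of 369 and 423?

9

Euclid: 423 = 1·369 + 54; 369 = 6·54 + 45; 54 = 1·45 + 9; 45 = 5·9 + 0. Last nonzero remainder: 9.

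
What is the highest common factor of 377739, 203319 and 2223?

171

377739 = 3² · 19 · 47²; 203319 = 3² · 19 · 29 · 41; 2223 = 3² · 13 · 19
gcd takes min exponent of each prime: 3² · 19 = 171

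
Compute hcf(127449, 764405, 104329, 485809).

289

gcd(127449, 764405): 764405 = 5·127449 + 127160; 127449 = 1·127160 + 289; 127160 = 440·289 + 0 → 289
gcd(289, 104329): 104329 = 361·289 + 0 → 289
gcd(289, 485809): 485809 = 1681·289 + 0 → 289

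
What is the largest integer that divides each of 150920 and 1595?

Euclid: 150920 = 94·1595 + 990; 1595 = 1·990 + 605; 990 = 1·605 + 385; 605 = 1·385 + 220; 385 = 1·220 + 165; 220 = 1·165 + 55; 165 = 3·55 + 0. Last nonzero remainder: 55.

55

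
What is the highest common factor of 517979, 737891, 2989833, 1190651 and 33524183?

539

gcd(517979, 737891): 737891 = 1·517979 + 219912; 517979 = 2·219912 + 78155; 219912 = 2·78155 + 63602; 78155 = 1·63602 + 14553; 63602 = 4·14553 + 5390; 14553 = 2·5390 + 3773; 5390 = 1·3773 + 1617; 3773 = 2·1617 + 539; 1617 = 3·539 + 0 → 539
gcd(539, 2989833): 2989833 = 5547·539 + 0 → 539
gcd(539, 1190651): 1190651 = 2209·539 + 0 → 539
gcd(539, 33524183): 33524183 = 62197·539 + 0 → 539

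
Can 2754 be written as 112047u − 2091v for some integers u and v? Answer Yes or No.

Yes

By Bézout, 112047u − 2091v = 2754 has integer solutions iff gcd(112047, 2091) | 2754.
Euclid: 112047 = 53·2091 + 1224; 2091 = 1·1224 + 867; 1224 = 1·867 + 357; 867 = 2·357 + 153; 357 = 2·153 + 51; 153 = 3·51 + 0. gcd = 51; 2754 mod 51 = 0. Yes.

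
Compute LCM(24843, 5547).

45934707

gcd first: 24843 = 4·5547 + 2655; 5547 = 2·2655 + 237; 2655 = 11·237 + 48; 237 = 4·48 + 45; 48 = 1·45 + 3; 45 = 15·3 + 0 → gcd = 3
lcm = 24843·5547/gcd = 137804121/3 = 45934707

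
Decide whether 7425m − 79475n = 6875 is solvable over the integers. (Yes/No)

Yes

By Bézout, 7425m − 79475n = 6875 has integer solutions iff gcd(7425, 79475) | 6875.
Euclid: 79475 = 10·7425 + 5225; 7425 = 1·5225 + 2200; 5225 = 2·2200 + 825; 2200 = 2·825 + 550; 825 = 1·550 + 275; 550 = 2·275 + 0. gcd = 275; 6875 mod 275 = 0. Yes.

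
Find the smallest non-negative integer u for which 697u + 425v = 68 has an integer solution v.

19

Reduce mod 425: 697u ≡ 68 (mod 425). With g = gcd(697, 425) = 17 dividing 68, divide through: 41u ≡ 4 (mod 25).
Since gcd(41, 25) = 1, u ≡ 4·(41)⁻¹ ≡ 19 (mod 25). Smallest non-negative: 19.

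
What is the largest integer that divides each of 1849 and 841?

1

1849 = 43²
841 = 29²
Common: 1 = 1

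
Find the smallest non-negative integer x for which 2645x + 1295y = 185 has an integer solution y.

gcd(2645, 1295) = 5 (Euclid: 2645 = 2·1295 + 55; 1295 = 23·55 + 30; 55 = 1·30 + 25; 30 = 1·25 + 5; 25 = 5·5 + 0), and 5 | 185.
Extended Euclid: 2645·(-47) + 1295·(96) = 5. Scale by 37: x₀ = -1739.
General solution x = x₀ + 259t; reducing mod 259 gives x = 74 (and y = -151).

74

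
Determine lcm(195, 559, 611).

lcm(195, 559) = 195·559/gcd = 109005/13 = 8385
lcm(8385, 611) = 8385·611/gcd = 5123235/13 = 394095

394095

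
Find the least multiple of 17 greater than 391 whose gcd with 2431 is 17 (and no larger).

408

Multiples of 17 above 391: 17·24, 17·25, … . Need the cofactor coprime to 2431/17 = 143.
Checking s = 24, 25, … the first with gcd(s, 143) = 1 is s = 24, giving 408.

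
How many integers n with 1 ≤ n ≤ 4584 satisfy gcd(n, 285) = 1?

2316

285 = 3·5·19. Inclusion–exclusion on these primes:
4584 − ⌊4584/3⌋ − ⌊4584/5⌋ − ⌊4584/19⌋ + ⌊4584/15⌋ + ⌊4584/57⌋ + ⌊4584/95⌋ − ⌊4584/285⌋ = 2316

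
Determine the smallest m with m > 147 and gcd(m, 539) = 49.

196

gcd(m, 539) = 49 forces 49 | m; write m = 49s. Then gcd(49s, 49·11) = 49·gcd(s, 11), so need gcd(s, 11) = 1.
49s > 147 gives s ≥ 4. The least s ≥ 4 coprime to 11 is 4, so m = 49·4 = 196.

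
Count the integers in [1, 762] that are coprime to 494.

494 = 2·13·19. Inclusion–exclusion on these primes:
762 − ⌊762/2⌋ − ⌊762/13⌋ − ⌊762/19⌋ + ⌊762/26⌋ + ⌊762/38⌋ + ⌊762/247⌋ − ⌊762/494⌋ = 334

334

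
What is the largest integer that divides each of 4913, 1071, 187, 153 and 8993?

gcd(4913, 1071): 4913 = 4·1071 + 629; 1071 = 1·629 + 442; 629 = 1·442 + 187; 442 = 2·187 + 68; 187 = 2·68 + 51; 68 = 1·51 + 17; 51 = 3·17 + 0 → 17
gcd(17, 187): 187 = 11·17 + 0 → 17
gcd(17, 153): 153 = 9·17 + 0 → 17
gcd(17, 8993): 8993 = 529·17 + 0 → 17

17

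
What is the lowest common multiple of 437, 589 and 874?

27094

lcm(437, 589) = 437·589/gcd = 257393/19 = 13547
lcm(13547, 874) = 13547·874/gcd = 11840078/437 = 27094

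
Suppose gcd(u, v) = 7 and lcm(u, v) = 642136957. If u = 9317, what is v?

u·v = gcd·lcm = 7·642136957 = 4494958699, so v = 4494958699/9317 = 482447.

482447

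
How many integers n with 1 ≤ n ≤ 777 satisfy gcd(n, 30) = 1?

30 = 2·3·5. Inclusion–exclusion on these primes:
777 − ⌊777/2⌋ − ⌊777/3⌋ − ⌊777/5⌋ + ⌊777/6⌋ + ⌊777/10⌋ + ⌊777/15⌋ − ⌊777/30⌋ = 207

207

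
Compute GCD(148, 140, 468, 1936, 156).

gcd(148, 140): 148 = 1·140 + 8; 140 = 17·8 + 4; 8 = 2·4 + 0 → 4
gcd(4, 468): 468 = 117·4 + 0 → 4
gcd(4, 1936): 1936 = 484·4 + 0 → 4
gcd(4, 156): 156 = 39·4 + 0 → 4

4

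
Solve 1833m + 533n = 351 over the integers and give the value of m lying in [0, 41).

Reduce mod 533: 1833m ≡ 351 (mod 533). With g = gcd(1833, 533) = 13 dividing 351, divide through: 141m ≡ 27 (mod 41).
Since gcd(141, 41) = 1, m ≡ 27·(141)⁻¹ ≡ 22 (mod 41). Smallest non-negative: 22.

22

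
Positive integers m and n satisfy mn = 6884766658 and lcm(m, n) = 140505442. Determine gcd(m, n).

gcd·lcm = product, so gcd = 6884766658/140505442 = 49.

49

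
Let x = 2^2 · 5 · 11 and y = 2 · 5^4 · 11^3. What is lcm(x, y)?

max exponent per prime: 2^2 · 5^4 · 11^3 = 3327500

3327500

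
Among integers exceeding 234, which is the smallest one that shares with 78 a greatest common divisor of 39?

273

gcd(x, 78) = 39 forces 39 | x; write x = 39s. Then gcd(39s, 39·2) = 39·gcd(s, 2), so need gcd(s, 2) = 1.
39s > 234 gives s ≥ 7. The least s ≥ 7 coprime to 2 is 7, so x = 39·7 = 273.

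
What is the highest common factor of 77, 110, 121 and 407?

gcd(77, 110): 110 = 1·77 + 33; 77 = 2·33 + 11; 33 = 3·11 + 0 → 11
gcd(11, 121): 121 = 11·11 + 0 → 11
gcd(11, 407): 407 = 37·11 + 0 → 11

11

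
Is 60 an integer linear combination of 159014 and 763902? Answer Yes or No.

By Bézout, 159014u − 763902v = 60 has integer solutions iff gcd(159014, 763902) | 60.
Euclid: 763902 = 4·159014 + 127846; 159014 = 1·127846 + 31168; 127846 = 4·31168 + 3174; 31168 = 9·3174 + 2602; 3174 = 1·2602 + 572; 2602 = 4·572 + 314; 572 = 1·314 + 258; 314 = 1·258 + 56; 258 = 4·56 + 34; 56 = 1·34 + 22; 34 = 1·22 + 12; 22 = 1·12 + 10; 12 = 1·10 + 2; 10 = 5·2 + 0. gcd = 2; 60 mod 2 = 0. Yes.

Yes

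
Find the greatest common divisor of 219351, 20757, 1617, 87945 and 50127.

219351 = 3 · 11 · 17² · 23; 20757 = 3 · 11 · 17 · 37; 1617 = 3 · 7² · 11; 87945 = 3 · 5 · 11 · 13 · 41; 50127 = 3 · 7² · 11 · 31
gcd takes min exponent of each prime: 3 · 11 = 33

33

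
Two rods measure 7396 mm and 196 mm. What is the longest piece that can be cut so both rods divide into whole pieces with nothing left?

4

Euclid: 7396 = 37·196 + 144; 196 = 1·144 + 52; 144 = 2·52 + 40; 52 = 1·40 + 12; 40 = 3·12 + 4; 12 = 3·4 + 0. Last nonzero remainder: 4.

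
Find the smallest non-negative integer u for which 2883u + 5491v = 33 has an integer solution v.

1977

Euclid: 5491 = 1·2883 + 2608; 2883 = 1·2608 + 275; 2608 = 9·275 + 133; 275 = 2·133 + 9; 133 = 14·9 + 7; 9 = 1·7 + 2; 7 = 3·2 + 1; 2 = 2·1 + 0 → gcd = 1; 33 = 1·33.
Back-substitution yields 2883·(-2436) + 5491·(1279) = 1, so one solution is u = -2436·33 = -80388, v = 1279·33 = 42207.
Solutions in u differ by 5491/1 = 5491; the one in [0, 5491) is -80388 mod 5491 = 1977.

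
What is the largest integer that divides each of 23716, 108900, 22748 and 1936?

gcd(23716, 108900): 108900 = 4·23716 + 14036; 23716 = 1·14036 + 9680; 14036 = 1·9680 + 4356; 9680 = 2·4356 + 968; 4356 = 4·968 + 484; 968 = 2·484 + 0 → 484
gcd(484, 22748): 22748 = 47·484 + 0 → 484
gcd(484, 1936): 1936 = 4·484 + 0 → 484

484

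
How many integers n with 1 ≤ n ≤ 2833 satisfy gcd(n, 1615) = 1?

2021

1615 = 5·17·19. Inclusion–exclusion on these primes:
2833 − ⌊2833/5⌋ − ⌊2833/17⌋ − ⌊2833/19⌋ + ⌊2833/85⌋ + ⌊2833/95⌋ + ⌊2833/323⌋ − ⌊2833/1615⌋ = 2021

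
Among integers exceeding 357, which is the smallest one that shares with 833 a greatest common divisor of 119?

833 = 119·7. Any t with gcd(t, 833) = 119 is a multiple of 119, say 119s, with s coprime to 7.
Need s > 357/119, so s ≥ 4. First s ≥ 4 with gcd(s, 7) = 1 is s = 4. Thus t = 119·4 = 476.

476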